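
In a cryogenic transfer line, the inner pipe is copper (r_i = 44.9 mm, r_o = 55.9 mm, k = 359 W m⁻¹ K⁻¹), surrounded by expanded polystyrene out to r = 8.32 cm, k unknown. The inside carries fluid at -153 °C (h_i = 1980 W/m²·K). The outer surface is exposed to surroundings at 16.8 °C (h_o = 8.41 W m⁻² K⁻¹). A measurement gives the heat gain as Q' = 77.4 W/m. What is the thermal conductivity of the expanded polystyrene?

k = 0.0322 W/m·K

ΣR = ΔT/Q' = |-153 − 16.8|/77.4 = 2.194 m·K/W
Known resistances:
  R'_conv,in = 1/(2πr h) = 1/(2π·0.0449·1980) = 0.001790 m·K/W
  R'_copper = ln(0.0559/0.0449)/(2πk) = 0.2191/(2π·359) = 9.715×10^-5 m·K/W
  R'_conv,out = 1/(2πr h) = 1/(2π·0.0832·8.41) = 0.2275 m·K/W
R_expanded polystyrene = ΣR − ΣR_known = 2.194 − 0.2294 = 1.965 m·K/W
ln(r₂/r₁)/(2πk) = 1.965 ⇒ k = 0.3977/(2π·1.965) = 0.0322 W/m·K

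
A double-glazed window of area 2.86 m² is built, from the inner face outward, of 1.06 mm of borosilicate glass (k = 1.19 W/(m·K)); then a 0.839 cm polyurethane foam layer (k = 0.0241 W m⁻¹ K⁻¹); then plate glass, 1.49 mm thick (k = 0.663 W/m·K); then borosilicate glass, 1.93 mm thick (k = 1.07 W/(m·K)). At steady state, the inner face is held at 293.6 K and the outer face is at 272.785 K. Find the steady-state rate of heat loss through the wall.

Q = 169 W

Series thermal resistances, inner to outer:
  R_borosilicate glass = L/(kA) = 0.00106/(1.19·2.86) = 3.115×10^-4 K/W
  R_polyurethane foam = L/(kA) = 0.00839/(0.0241·2.86) = 0.1217 K/W
  R_plate glass = L/(kA) = 0.00149/(0.663·2.86) = 7.858×10^-4 K/W
  R_borosilicate glass = L/(kA) = 0.00193/(1.07·2.86) = 6.307×10^-4 K/W
ΣR = 3.115×10^-4 + 0.1217 + 7.858×10^-4 + 6.307×10^-4 = 0.1234 K/W
Q = ΔT/ΣR = (293.6 K − 272.785 K)/0.1234 = 169 W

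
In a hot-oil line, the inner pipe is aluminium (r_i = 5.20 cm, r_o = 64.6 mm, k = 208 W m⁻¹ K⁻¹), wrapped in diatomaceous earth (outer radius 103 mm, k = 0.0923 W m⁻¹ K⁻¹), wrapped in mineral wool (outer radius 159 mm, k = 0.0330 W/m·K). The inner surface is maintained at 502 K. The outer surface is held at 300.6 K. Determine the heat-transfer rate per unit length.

Q' = 69.5 W/m

Resistance network (inner→outer):
  R'_aluminium = ln(0.0646/0.0520)/(2πk) = 0.2170/(2π·208) = 1.660×10^-4 m·K/W
  R'_diatomaceous earth = ln(0.103/0.0646)/(2πk) = 0.4665/(2π·0.0923) = 0.8044 m·K/W
  R'_mineral wool = ln(0.159/0.103)/(2πk) = 0.4342/(2π·0.0330) = 2.094 m·K/W
ΣR = 1.660×10^-4 + 0.8044 + 2.094 = 2.899 m·K/W
Q' = ΔT/ΣR = (502 K − 300.6 K)/2.899 = 69.5 W/m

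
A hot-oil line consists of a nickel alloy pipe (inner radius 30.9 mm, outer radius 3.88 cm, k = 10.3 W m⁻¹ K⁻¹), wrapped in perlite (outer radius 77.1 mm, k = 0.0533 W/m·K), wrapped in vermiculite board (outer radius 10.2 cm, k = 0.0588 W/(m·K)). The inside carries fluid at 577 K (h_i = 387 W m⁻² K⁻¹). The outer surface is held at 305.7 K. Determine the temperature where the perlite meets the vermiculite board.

T = 378 K

Series thermal resistances, inner to outer:
  R'_conv,in = 1/(2πr h) = 1/(2π·0.0309·387) = 0.01331 m·K/W
  R'_nickel alloy = ln(0.0388/0.0309)/(2πk) = 0.2277/(2π·10.3) = 0.003518 m·K/W
  R'_perlite = ln(0.0771/0.0388)/(2πk) = 0.6867/(2π·0.0533) = 2.050 m·K/W
  R'_vermiculite board = ln(0.102/0.0771)/(2πk) = 0.2799/(2π·0.0588) = 0.7575 m·K/W
ΣR = 0.01331 + 0.003518 + 2.050 + 0.7575 = 2.824 m·K/W
Q' = ΔT/ΣR = (577 K − 305.7 K)/2.824 = 96.07 W/m
From the inner boundary to the perlite/vermiculite board interface, ΣR_partial = 2.067 m·K/W.
T_interface = T_in − Q'·ΣR_partial = 577 K − (96.07)(2.067) = 378 K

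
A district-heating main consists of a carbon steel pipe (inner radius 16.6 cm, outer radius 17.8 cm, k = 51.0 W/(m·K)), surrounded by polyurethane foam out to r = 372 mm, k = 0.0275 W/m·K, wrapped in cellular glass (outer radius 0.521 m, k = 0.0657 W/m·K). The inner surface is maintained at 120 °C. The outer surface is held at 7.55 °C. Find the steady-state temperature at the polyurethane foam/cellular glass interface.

Series thermal resistances, inner to outer:
  R'_carbon steel = ln(0.178/0.166)/(2πk) = 0.06980/(2π·51.0) = 2.178×10^-4 m·K/W
  R'_polyurethane foam = ln(0.372/0.178)/(2πk) = 0.7371/(2π·0.0275) = 4.266 m·K/W
  R'_cellular glass = ln(0.521/0.372)/(2πk) = 0.3369/(2π·0.0657) = 0.8160 m·K/W
ΣR = 2.178×10^-4 + 4.266 + 0.8160 = 5.082 m·K/W
Q' = ΔT/ΣR = (120 °C − 7.55 °C)/5.082 = 22.13 W/m
From the inner boundary to the polyurethane foam/cellular glass interface, ΣR_partial = 4.266 m·K/W.
T_interface = T_in − Q'·ΣR_partial = 120 °C − (22.13)(4.266) = 25.6 °C

T = 25.6 °C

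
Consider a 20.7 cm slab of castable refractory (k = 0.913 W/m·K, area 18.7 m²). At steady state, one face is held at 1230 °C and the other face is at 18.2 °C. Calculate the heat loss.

Q = 99900 W

Q = kA·ΔT/L = 0.913 × 18.7 × |1230 °C − 18.2 °C| / 0.207 = 99900 W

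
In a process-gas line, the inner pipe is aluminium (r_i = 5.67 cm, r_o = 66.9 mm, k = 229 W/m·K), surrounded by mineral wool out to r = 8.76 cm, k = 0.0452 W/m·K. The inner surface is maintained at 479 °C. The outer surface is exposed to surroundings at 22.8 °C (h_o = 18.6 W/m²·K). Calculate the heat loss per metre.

Series thermal resistances, inner to outer:
  R'_aluminium = ln(0.0669/0.0567)/(2πk) = 0.1654/(2π·229) = 1.150×10^-4 m·K/W
  R'_mineral wool = ln(0.0876/0.0669)/(2πk) = 0.2696/(2π·0.0452) = 0.9492 m·K/W
  R'_conv,out = 1/(2πr h) = 1/(2π·0.0876·18.6) = 0.09768 m·K/W
ΣR = 1.150×10^-4 + 0.9492 + 0.09768 = 1.047 m·K/W
Q' = ΔT/ΣR = (479 °C − 22.8 °C)/1.047 = 436 W/m

Q' = 436 W/m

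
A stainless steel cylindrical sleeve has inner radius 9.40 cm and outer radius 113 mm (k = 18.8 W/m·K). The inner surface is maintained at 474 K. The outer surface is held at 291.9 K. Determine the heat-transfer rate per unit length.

Q' = 2πk·ΔT/ln(r₂/r₁) = 2π × 18.8 × 182.1 / ln(0.113/0.0940) = 1.17×10^5 W/m

Q' = 1.17×10^5 W/m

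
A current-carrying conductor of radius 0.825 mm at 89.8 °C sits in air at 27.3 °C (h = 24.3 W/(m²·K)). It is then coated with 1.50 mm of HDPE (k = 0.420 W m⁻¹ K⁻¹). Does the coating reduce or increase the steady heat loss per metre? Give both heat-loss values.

increases: 7.87 → 19.5 W/m

Critical radius for a cylinder: r_cr = k/h = 0.0173 m = 1.73 cm.
Outer radius after coating: r₂ = 8.25×10^-4 + 0.00150 = 0.002325 m.
Since r₁ < r_cr and r₂ ≤ r_cr, the coating moves toward the maximum at r_cr — heat loss rises.
Bare: R = 1/(2πr₁h) = 7.939 m·K/W; Q = 62.5/7.939 = 7.87 W/m.
Coated: R = R_cond + R_conv = 3.210 m·K/W; Q = 62.5/3.210 = 19.5 W/m.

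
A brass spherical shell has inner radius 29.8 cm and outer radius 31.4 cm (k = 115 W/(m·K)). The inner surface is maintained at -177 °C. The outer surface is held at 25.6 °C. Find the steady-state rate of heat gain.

Q = 1.71×10^6 W

Q = 4πk·ΔT/(1/r₁ − 1/r₂) = 4π × 115 × 202.6 / (1/0.298 − 1/0.314) = 1.71×10^6 W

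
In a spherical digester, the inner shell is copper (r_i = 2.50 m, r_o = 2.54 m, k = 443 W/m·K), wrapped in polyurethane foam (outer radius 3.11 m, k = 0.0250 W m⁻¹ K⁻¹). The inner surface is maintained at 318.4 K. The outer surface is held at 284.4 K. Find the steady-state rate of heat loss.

Q = 148 W

Series thermal resistances, inner to outer:
  R_copper = (1/2.50 − 1/2.54)/(4πk) = 0.006299/(4π·443) = 1.132×10^-6 K/W
  R_polyurethane foam = (1/2.54 − 1/3.11)/(4πk) = 0.07216/(4π·0.0250) = 0.2297 K/W
ΣR = 1.132×10^-6 + 0.2297 = 0.2297 K/W
Q = ΔT/ΣR = (318.4 K − 284.4 K)/0.2297 = 148 W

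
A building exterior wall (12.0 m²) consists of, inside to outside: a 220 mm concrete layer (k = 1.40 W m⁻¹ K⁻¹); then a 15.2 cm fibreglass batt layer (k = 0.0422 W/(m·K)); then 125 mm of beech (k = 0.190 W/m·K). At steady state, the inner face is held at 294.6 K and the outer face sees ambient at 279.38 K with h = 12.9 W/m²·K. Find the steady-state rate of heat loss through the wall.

Q = 40.6 W

Series thermal resistances, inner to outer:
  R_concrete = L/(kA) = 0.220/(1.40·12.0) = 0.01310 K/W
  R_fibreglass batt = L/(kA) = 0.152/(0.0422·12.0) = 0.3002 K/W
  R_beech = L/(kA) = 0.125/(0.190·12.0) = 0.05482 K/W
  R_conv,out = 1/(hA) = 1/(12.9·12.0) = 0.006460 K/W
ΣR = 0.01310 + 0.3002 + 0.05482 + 0.006460 = 0.3746 K/W
Q = ΔT/ΣR = (294.6 K − 279.38 K)/0.3746 = 40.6 W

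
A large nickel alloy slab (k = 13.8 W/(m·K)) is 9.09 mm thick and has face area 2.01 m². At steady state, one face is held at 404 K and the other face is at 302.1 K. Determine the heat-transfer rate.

Q = kA·ΔT/L = 13.8 × 2.01 × |404 K − 302.1 K| / 0.00909 = 3.11×10^5 W

Q = 3.11×10^5 W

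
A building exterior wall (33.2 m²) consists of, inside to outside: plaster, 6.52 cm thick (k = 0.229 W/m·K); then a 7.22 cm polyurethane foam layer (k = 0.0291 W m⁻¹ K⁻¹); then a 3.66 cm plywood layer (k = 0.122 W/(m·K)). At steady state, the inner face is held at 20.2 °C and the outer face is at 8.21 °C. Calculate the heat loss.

Q = 130 W

Series thermal resistances, inner to outer:
  R_plaster = L/(kA) = 0.0652/(0.229·33.2) = 0.008576 K/W
  R_polyurethane foam = L/(kA) = 0.0722/(0.0291·33.2) = 0.07473 K/W
  R_plywood = L/(kA) = 0.0366/(0.122·33.2) = 0.009036 K/W
ΣR = 0.008576 + 0.07473 + 0.009036 = 0.09234 K/W
Q = ΔT/ΣR = (20.2 °C − 8.21 °C)/0.09234 = 130 W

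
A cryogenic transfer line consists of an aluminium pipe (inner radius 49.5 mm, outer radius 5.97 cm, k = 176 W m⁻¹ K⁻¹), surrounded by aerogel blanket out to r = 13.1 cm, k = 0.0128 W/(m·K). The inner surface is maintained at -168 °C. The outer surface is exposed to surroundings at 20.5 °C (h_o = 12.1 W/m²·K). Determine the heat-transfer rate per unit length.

Series thermal resistances, inner to outer:
  R'_aluminium = ln(0.0597/0.0495)/(2πk) = 0.1874/(2π·176) = 1.694×10^-4 m·K/W
  R'_aerogel blanket = ln(0.131/0.0597)/(2πk) = 0.7859/(2π·0.0128) = 9.771 m·K/W
  R'_conv,out = 1/(2πr h) = 1/(2π·0.131·12.1) = 0.1004 m·K/W
ΣR = 1.694×10^-4 + 9.771 + 0.1004 = 9.872 m·K/W
Q' = ΔT/ΣR = (-168 °C − 20.5 °C)/9.872 = -19.1 W/m
(Negative Q' ⇒ heat flows inward; heat gain = 19.1 W/m.)

Q' = 19.1 W/m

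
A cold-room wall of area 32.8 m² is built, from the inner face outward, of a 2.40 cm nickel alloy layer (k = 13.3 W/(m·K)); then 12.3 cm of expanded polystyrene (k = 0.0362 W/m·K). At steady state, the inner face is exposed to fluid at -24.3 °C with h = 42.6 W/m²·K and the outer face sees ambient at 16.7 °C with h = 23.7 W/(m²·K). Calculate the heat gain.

Treat each layer as a resistance in series:
  R_conv,in = 1/(hA) = 1/(42.6·32.8) = 7.157×10^-4 K/W
  R_nickel alloy = L/(kA) = 0.0240/(13.3·32.8) = 5.502×10^-5 K/W
  R_expanded polystyrene = L/(kA) = 0.123/(0.0362·32.8) = 0.1036 K/W
  R_conv,out = 1/(hA) = 1/(23.7·32.8) = 0.001286 K/W
ΣR = 7.157×10^-4 + 5.502×10^-5 + 0.1036 + 0.001286 = 0.1057 K/W
Q = ΔT/ΣR = (-24.3 °C − 16.7 °C)/0.1057 = -388 W
(Negative Q ⇒ heat flows inward; heat gain = 388 W.)

Q = 388 W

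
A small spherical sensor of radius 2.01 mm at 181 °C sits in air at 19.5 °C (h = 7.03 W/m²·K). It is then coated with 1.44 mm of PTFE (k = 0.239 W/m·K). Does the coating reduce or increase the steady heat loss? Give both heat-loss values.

increases: 0.0576 → 0.158 W

Critical radius for a sphere: r_cr = 2k/h = 0.0680 m = 6.80 cm.
Outer radius after coating: r₂ = 0.00201 + 0.00144 = 0.00345 m.
Since r₁ < r_cr and r₂ ≤ r_cr, the coating moves toward the maximum at r_cr — heat loss rises.
Bare: R = 1/(4πr₁²h) = 2802 K/W; Q = 161.5/2802 = 0.0576 W.
Coated: R = R_cond + R_conv = 1020 K/W; Q = 161.5/1020 = 0.158 W.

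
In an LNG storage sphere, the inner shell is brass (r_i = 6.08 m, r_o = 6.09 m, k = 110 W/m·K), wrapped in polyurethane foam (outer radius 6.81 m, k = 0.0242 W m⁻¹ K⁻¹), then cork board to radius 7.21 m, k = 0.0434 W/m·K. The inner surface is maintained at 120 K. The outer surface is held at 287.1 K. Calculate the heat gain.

Resistance network (inner→outer):
  R_brass = (1/6.08 − 1/6.09)/(4πk) = 2.701×10^-4/(4π·110) = 1.954×10^-7 K/W
  R_polyurethane foam = (1/6.09 − 1/6.81)/(4πk) = 0.01736/(4π·0.0242) = 0.05709 K/W
  R_cork board = (1/6.81 − 1/7.21)/(4πk) = 0.008147/(4π·0.0434) = 0.01494 K/W
ΣR = 1.954×10^-7 + 0.05709 + 0.01494 = 0.07203 K/W
Q = ΔT/ΣR = (120 K − 287.1 K)/0.07203 = -2320 W
(Negative Q ⇒ heat flows inward; heat gain = 2320 W.)

Q = 2320 W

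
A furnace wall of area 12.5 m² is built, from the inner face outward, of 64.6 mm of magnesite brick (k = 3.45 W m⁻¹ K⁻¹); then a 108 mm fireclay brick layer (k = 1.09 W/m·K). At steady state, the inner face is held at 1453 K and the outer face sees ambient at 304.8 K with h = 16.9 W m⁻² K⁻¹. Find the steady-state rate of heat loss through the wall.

Treat each layer as a resistance in series:
  R_magnesite brick = L/(kA) = 0.0646/(3.45·12.5) = 0.001498 K/W
  R_fireclay brick = L/(kA) = 0.108/(1.09·12.5) = 0.007927 K/W
  R_conv,out = 1/(hA) = 1/(16.9·12.5) = 0.004734 K/W
ΣR = 0.001498 + 0.007927 + 0.004734 = 0.01416 K/W
Q = ΔT/ΣR = (1453 K − 304.8 K)/0.01416 = 81100 W

Q = 81.1 kW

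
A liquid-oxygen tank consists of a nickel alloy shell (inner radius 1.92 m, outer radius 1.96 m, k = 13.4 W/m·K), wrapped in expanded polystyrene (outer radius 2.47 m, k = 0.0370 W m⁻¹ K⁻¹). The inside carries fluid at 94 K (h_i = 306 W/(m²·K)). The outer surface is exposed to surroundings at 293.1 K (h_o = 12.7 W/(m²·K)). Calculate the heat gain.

Q = 874 W

Treat each layer as a resistance in series:
  R_conv,in = 1/(4πr²h) = 1/(4π·1.92²·306) = 7.055×10^-5 K/W
  R_nickel alloy = (1/1.92 − 1/1.96)/(4πk) = 0.01063/(4π·13.4) = 6.312×10^-5 K/W
  R_expanded polystyrene = (1/1.96 − 1/2.47)/(4πk) = 0.1053/(4π·0.0370) = 0.2266 K/W
  R_conv,out = 1/(4πr²h) = 1/(4π·2.47²·12.7) = 0.001027 K/W
ΣR = 7.055×10^-5 + 6.312×10^-5 + 0.2266 + 0.001027 = 0.2278 K/W
Q = ΔT/ΣR = (94 K − 293.1 K)/0.2278 = -874 W
(Negative Q ⇒ heat flows inward; heat gain = 874 W.)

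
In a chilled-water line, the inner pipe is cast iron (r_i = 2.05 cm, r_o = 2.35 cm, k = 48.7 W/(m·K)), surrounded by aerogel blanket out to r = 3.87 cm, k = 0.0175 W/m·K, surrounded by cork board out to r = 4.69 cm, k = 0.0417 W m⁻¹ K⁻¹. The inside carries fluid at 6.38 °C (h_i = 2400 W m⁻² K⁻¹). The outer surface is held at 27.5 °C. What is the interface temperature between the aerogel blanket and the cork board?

T = 24.6 °C

Treat each layer as a resistance in series:
  R'_conv,in = 1/(2πr h) = 1/(2π·0.0205·2400) = 0.003235 m·K/W
  R'_cast iron = ln(0.0235/0.0205)/(2πk) = 0.1366/(2π·48.7) = 4.463×10^-4 m·K/W
  R'_aerogel blanket = ln(0.0387/0.0235)/(2πk) = 0.4988/(2π·0.0175) = 4.537 m·K/W
  R'_cork board = ln(0.0469/0.0387)/(2πk) = 0.1922/(2π·0.0417) = 0.7335 m·K/W
ΣR = 0.003235 + 4.463×10^-4 + 4.537 + 0.7335 = 5.274 m·K/W
Q' = ΔT/ΣR = (6.38 °C − 27.5 °C)/5.274 = -4.005 W/m
From the inner boundary to the aerogel blanket/cork board interface, ΣR_partial = 4.541 m·K/W.
T_interface = T_in − Q'·ΣR_partial = 6.38 °C − (-4.005)(4.541) = 24.6 °C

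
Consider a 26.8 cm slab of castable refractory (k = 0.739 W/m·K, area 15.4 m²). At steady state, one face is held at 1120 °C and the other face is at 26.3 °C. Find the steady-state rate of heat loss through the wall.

Q = kA·ΔT/L = 0.739 × 15.4 × |1120 °C − 26.3 °C| / 0.268 = 46400 W

Q = 46.4 kW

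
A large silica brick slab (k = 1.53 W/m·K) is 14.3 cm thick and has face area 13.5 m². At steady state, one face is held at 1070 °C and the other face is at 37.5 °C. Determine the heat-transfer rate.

Q = kA·ΔT/L = 1.53 × 13.5 × |1070 °C − 37.5 °C| / 0.143 = 1.49×10^5 W

Q = 149 kW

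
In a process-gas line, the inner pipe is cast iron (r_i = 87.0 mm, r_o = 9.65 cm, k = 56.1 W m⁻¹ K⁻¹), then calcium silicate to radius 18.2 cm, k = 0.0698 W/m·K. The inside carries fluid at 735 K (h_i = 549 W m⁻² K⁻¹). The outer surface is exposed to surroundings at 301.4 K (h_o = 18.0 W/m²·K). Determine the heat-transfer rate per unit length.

Q' = 289 W/m

Series thermal resistances, inner to outer:
  R'_conv,in = 1/(2πr h) = 1/(2π·0.0870·549) = 0.003332 m·K/W
  R'_cast iron = ln(0.0965/0.0870)/(2πk) = 0.1036/(2π·56.1) = 2.940×10^-4 m·K/W
  R'_calcium silicate = ln(0.182/0.0965)/(2πk) = 0.6345/(2π·0.0698) = 1.447 m·K/W
  R'_conv,out = 1/(2πr h) = 1/(2π·0.182·18.0) = 0.04858 m·K/W
ΣR = 0.003332 + 2.940×10^-4 + 1.447 + 0.04858 = 1.499 m·K/W
Q' = ΔT/ΣR = (735 K − 301.4 K)/1.499 = 289 W/m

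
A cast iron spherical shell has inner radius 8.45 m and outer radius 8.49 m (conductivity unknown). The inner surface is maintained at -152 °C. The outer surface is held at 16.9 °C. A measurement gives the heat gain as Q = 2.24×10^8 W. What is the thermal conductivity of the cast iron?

ΣR = ΔT/Q = |-152 − 16.9|/2.24×10^8 = 7.540×10^-7 K/W
(1/r₁−1/r₂)/(4πk) = 7.540×10^-7 ⇒ k = 5.576×10^-4/(4π·7.540×10^-7) = 58.8 W/m·K

k = 58.8 W/m·K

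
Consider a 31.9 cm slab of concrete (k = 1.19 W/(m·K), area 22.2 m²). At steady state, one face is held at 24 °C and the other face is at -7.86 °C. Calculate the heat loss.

Q = kA·ΔT/L = 1.19 × 22.2 × |24 °C − -7.86 °C| / 0.319 = 2640 W

Q = 2640 W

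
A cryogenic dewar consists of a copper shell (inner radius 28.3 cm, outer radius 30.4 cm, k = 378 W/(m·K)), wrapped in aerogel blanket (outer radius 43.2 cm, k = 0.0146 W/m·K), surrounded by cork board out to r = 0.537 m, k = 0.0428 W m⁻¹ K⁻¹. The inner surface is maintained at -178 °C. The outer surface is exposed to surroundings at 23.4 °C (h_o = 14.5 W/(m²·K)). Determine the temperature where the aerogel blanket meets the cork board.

Resistance network (inner→outer):
  R_copper = (1/0.283 − 1/0.304)/(4πk) = 0.2441/(4π·378) = 5.139×10^-5 K/W
  R_aerogel blanket = (1/0.304 − 1/0.432)/(4πk) = 0.9747/(4π·0.0146) = 5.312 K/W
  R_cork board = (1/0.432 − 1/0.537)/(4πk) = 0.4526/(4π·0.0428) = 0.8415 K/W
  R_conv,out = 1/(4πr²h) = 1/(4π·0.537²·14.5) = 0.01903 K/W
ΣR = 5.139×10^-5 + 5.312 + 0.8415 + 0.01903 = 6.173 K/W
Q = ΔT/ΣR = (-178 °C − 23.4 °C)/6.173 = -32.63 W
From the inner boundary to the aerogel blanket/cork board interface, ΣR_partial = 5.312 K/W.
T_interface = T_in − Q·ΣR_partial = -178 °C − (-32.63)(5.312) = -4.7 °C

T = -4.7 °C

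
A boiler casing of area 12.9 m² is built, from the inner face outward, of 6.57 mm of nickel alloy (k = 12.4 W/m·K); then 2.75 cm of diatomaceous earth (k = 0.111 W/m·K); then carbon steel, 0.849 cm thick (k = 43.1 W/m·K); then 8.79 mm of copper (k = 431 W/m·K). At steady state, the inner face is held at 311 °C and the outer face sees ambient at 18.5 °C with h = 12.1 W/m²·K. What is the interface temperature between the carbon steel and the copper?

Resistance network (inner→outer):
  R_nickel alloy = L/(kA) = 0.00657/(12.4·12.9) = 4.107×10^-5 K/W
  R_diatomaceous earth = L/(kA) = 0.0275/(0.111·12.9) = 0.01921 K/W
  R_carbon steel = L/(kA) = 0.00849/(43.1·12.9) = 1.527×10^-5 K/W
  R_copper = L/(kA) = 0.00879/(431·12.9) = 1.581×10^-6 K/W
  R_conv,out = 1/(hA) = 1/(12.1·12.9) = 0.006407 K/W
ΣR = 4.107×10^-5 + 0.01921 + 1.527×10^-5 + 1.581×10^-6 + 0.006407 = 0.02567 K/W
Q = ΔT/ΣR = (311 °C − 18.5 °C)/0.02567 = 11390 W
From the inner boundary to the carbon steel/copper interface, ΣR_partial = 0.01927 K/W.
T_interface = T_in − Q·ΣR_partial = 311 °C − (11390)(0.01927) = 91.5 °C

T = 91.5 °C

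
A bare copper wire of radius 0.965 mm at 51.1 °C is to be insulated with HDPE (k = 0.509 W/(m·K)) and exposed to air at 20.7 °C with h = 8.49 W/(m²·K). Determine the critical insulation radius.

For a cylinder, r_cr = k_ins/h = 0.509/8.49 = 0.0600 m = 6.00 cm

r_cr = 6.00 cm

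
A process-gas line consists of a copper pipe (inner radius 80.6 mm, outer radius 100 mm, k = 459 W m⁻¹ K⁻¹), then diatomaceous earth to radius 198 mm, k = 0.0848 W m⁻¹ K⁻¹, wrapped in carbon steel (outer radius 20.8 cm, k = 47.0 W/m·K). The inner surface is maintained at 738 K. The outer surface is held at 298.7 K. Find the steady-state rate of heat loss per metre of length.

Treat each layer as a resistance in series:
  R'_copper = ln(0.100/0.0806)/(2πk) = 0.2157/(2π·459) = 7.478×10^-5 m·K/W
  R'_diatomaceous earth = ln(0.198/0.100)/(2πk) = 0.6831/(2π·0.0848) = 1.282 m·K/W
  R'_carbon steel = ln(0.208/0.198)/(2πk) = 0.04927/(2π·47.0) = 1.668×10^-4 m·K/W
ΣR = 7.478×10^-5 + 1.282 + 1.668×10^-4 = 1.282 m·K/W
Q' = ΔT/ΣR = (738 K − 298.7 K)/1.282 = 343 W/m

Q' = 343 W/m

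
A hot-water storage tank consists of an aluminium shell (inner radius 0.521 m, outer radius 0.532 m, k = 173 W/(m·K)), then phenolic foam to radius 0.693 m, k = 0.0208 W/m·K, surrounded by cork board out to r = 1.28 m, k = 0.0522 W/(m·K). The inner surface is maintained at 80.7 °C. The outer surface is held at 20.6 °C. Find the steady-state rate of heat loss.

Resistance network (inner→outer):
  R_aluminium = (1/0.521 − 1/0.532)/(4πk) = 0.03969/(4π·173) = 1.826×10^-5 K/W
  R_phenolic foam = (1/0.532 − 1/0.693)/(4πk) = 0.4367/(4π·0.0208) = 1.671 K/W
  R_cork board = (1/0.693 − 1/1.28)/(4πk) = 0.6618/(4π·0.0522) = 1.009 K/W
ΣR = 1.826×10^-5 + 1.671 + 1.009 = 2.680 K/W
Q = ΔT/ΣR = (80.7 °C − 20.6 °C)/2.680 = 22.4 W

Q = 22.4 W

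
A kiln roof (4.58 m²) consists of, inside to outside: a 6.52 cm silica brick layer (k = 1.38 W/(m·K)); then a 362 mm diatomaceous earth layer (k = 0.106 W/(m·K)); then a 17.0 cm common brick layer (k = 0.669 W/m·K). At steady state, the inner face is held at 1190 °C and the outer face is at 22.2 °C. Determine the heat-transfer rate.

Resistance network (inner→outer):
  R_silica brick = L/(kA) = 0.0652/(1.38·4.58) = 0.01032 K/W
  R_diatomaceous earth = L/(kA) = 0.362/(0.106·4.58) = 0.7457 K/W
  R_common brick = L/(kA) = 0.170/(0.669·4.58) = 0.05548 K/W
ΣR = 0.01032 + 0.7457 + 0.05548 = 0.8115 K/W
Q = ΔT/ΣR = (1190 °C − 22.2 °C)/0.8115 = 1440 W

Q = 1440 W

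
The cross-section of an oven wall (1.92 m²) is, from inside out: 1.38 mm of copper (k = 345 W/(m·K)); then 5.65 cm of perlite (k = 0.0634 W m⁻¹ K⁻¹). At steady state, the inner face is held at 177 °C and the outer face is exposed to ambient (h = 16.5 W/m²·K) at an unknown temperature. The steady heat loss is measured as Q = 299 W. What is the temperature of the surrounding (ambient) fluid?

Sum the resistances:
  R_copper = L/(kA) = 0.00138/(345·1.92) = 2.083×10^-6 K/W
  R_perlite = L/(kA) = 0.0565/(0.0634·1.92) = 0.4641 K/W
  R_conv,out = 1/(hA) = 1/(16.5·1.92) = 0.03157 K/W
ΣR = 0.4957 K/W
ΔT = Q·ΣR = 299 × 0.4957 = 148.2 K
Heat flows outward, so T_out = T_in − ΔT = 177 − 148.2 = 28.8 °C

T_out = 28.8 °C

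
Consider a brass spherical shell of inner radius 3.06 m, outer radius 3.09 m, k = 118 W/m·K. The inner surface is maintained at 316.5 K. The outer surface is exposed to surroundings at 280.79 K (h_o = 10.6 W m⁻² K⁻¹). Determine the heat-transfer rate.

Q = 45.3 kW

Resistance network (inner→outer):
  R_brass = (1/3.06 − 1/3.09)/(4πk) = 0.003173/(4π·118) = 2.140×10^-6 K/W
  R_conv,out = 1/(4πr²h) = 1/(4π·3.09²·10.6) = 7.863×10^-4 K/W
ΣR = 2.140×10^-6 + 7.863×10^-4 = 7.884×10^-4 K/W
Q = ΔT/ΣR = (316.5 K − 280.79 K)/7.884×10^-4 = 45300 W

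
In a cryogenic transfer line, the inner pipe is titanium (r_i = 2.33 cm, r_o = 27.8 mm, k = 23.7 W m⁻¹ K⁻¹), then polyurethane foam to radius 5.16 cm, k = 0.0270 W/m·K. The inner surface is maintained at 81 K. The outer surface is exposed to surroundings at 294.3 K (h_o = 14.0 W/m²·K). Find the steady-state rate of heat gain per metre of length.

Treat each layer as a resistance in series:
  R'_titanium = ln(0.0278/0.0233)/(2πk) = 0.1766/(2π·23.7) = 0.001186 m·K/W
  R'_polyurethane foam = ln(0.0516/0.0278)/(2πk) = 0.6185/(2π·0.0270) = 3.646 m·K/W
  R'_conv,out = 1/(2πr h) = 1/(2π·0.0516·14.0) = 0.2203 m·K/W
ΣR = 0.001186 + 3.646 + 0.2203 = 3.867 m·K/W
Q' = ΔT/ΣR = (81 K − 294.3 K)/3.867 = -55.2 W/m
(Negative Q' ⇒ heat flows inward; heat gain = 55.2 W/m.)

Q' = 55.2 W/m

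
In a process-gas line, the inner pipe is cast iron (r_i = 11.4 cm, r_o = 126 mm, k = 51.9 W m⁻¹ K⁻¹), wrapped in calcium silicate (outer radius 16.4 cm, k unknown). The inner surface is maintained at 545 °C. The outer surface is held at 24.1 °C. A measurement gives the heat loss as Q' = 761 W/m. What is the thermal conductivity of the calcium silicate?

k = 0.0613 W/m·K

ΣR = ΔT/Q' = |545 − 24.1|/761 = 0.6845 m·K/W
Known resistances:
  R'_cast iron = ln(0.126/0.114)/(2πk) = 0.1001/(2π·51.9) = 3.069×10^-4 m·K/W
R_calcium silicate = ΣR − ΣR_known = 0.6845 − 3.069×10^-4 = 0.6842 m·K/W
ln(r₂/r₁)/(2πk) = 0.6842 ⇒ k = 0.2636/(2π·0.6842) = 0.0613 W/m·K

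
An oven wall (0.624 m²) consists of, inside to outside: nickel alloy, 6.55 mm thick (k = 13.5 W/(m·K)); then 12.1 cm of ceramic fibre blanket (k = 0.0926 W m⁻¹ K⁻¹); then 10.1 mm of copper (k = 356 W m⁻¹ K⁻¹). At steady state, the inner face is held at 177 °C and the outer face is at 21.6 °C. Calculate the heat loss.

Series thermal resistances, inner to outer:
  R_nickel alloy = L/(kA) = 0.00655/(13.5·0.624) = 7.775×10^-4 K/W
  R_ceramic fibre blanket = L/(kA) = 0.121/(0.0926·0.624) = 2.094 K/W
  R_copper = L/(kA) = 0.0101/(356·0.624) = 4.547×10^-5 K/W
ΣR = 7.775×10^-4 + 2.094 + 4.547×10^-5 = 2.095 K/W
Q = ΔT/ΣR = (177 °C − 21.6 °C)/2.095 = 74.2 W

Q = 74.2 W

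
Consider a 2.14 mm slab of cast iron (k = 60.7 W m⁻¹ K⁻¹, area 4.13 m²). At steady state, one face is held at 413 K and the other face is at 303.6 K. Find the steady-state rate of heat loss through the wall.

Q = 1.28×10^7 W

Q = kA·ΔT/L = 60.7 × 4.13 × |413 K − 303.6 K| / 0.00214 = 1.28×10^7 W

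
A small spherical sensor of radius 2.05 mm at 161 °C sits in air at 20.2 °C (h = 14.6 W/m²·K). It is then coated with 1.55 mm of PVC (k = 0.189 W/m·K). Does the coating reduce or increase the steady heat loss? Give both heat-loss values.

Critical radius for a sphere: r_cr = 2k/h = 0.0259 m = 2.59 cm.
Outer radius after coating: r₂ = 0.00205 + 0.00155 = 0.00360 m.
Since r₁ < r_cr and r₂ ≤ r_cr, the coating moves toward the maximum at r_cr — heat loss rises.
Bare: R = 1/(4πr₁²h) = 1297 K/W; Q = 140.8/1297 = 0.109 W.
Coated: R = R_cond + R_conv = 509.0 K/W; Q = 140.8/509.0 = 0.277 W.

increases: 0.109 → 0.277 W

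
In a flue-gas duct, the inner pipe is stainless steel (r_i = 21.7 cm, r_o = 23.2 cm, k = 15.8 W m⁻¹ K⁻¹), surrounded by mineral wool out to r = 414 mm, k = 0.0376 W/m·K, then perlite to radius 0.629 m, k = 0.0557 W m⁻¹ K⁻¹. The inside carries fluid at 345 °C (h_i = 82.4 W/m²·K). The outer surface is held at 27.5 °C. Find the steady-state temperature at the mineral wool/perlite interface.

T = 131 °C

Resistance network (inner→outer):
  R'_conv,in = 1/(2πr h) = 1/(2π·0.217·82.4) = 0.008901 m·K/W
  R'_stainless steel = ln(0.232/0.217)/(2πk) = 0.06684/(2π·15.8) = 6.733×10^-4 m·K/W
  R'_mineral wool = ln(0.414/0.232)/(2πk) = 0.5791/(2π·0.0376) = 2.451 m·K/W
  R'_perlite = ln(0.629/0.414)/(2πk) = 0.4183/(2π·0.0557) = 1.195 m·K/W
ΣR = 0.008901 + 6.733×10^-4 + 2.451 + 1.195 = 3.656 m·K/W
Q' = ΔT/ΣR = (345 °C − 27.5 °C)/3.656 = 86.84 W/m
From the inner boundary to the mineral wool/perlite interface, ΣR_partial = 2.461 m·K/W.
T_interface = T_in − Q'·ΣR_partial = 345 °C − (86.84)(2.461) = 131 °C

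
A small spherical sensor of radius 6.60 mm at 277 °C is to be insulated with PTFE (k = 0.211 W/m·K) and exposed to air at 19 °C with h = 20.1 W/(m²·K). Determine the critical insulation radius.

r_cr = 2.10 cm

For a sphere, r_cr = 2k_ins/h = 2·0.211/20.1 = 0.0210 m = 2.10 cm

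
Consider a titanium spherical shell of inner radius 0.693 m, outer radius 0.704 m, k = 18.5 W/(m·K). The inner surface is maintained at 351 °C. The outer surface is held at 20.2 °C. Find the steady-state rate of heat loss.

Q = 4πk·ΔT/(1/r₁ − 1/r₂) = 4π × 18.5 × 330.8 / (1/0.693 − 1/0.704) = 3.41×10^6 W

Q = 3410 kW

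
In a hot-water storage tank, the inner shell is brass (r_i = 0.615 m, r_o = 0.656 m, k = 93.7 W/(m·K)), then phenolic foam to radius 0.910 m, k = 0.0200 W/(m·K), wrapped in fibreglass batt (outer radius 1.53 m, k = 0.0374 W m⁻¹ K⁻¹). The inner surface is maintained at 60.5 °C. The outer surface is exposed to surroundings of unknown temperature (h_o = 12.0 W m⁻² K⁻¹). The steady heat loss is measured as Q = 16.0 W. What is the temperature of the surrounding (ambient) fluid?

T_out = 18.2 °C

Sum the resistances:
  R_brass = (1/0.615 − 1/0.656)/(4πk) = 0.1016/(4π·93.7) = 8.631×10^-5 K/W
  R_phenolic foam = (1/0.656 − 1/0.910)/(4πk) = 0.4255/(4π·0.0200) = 1.693 K/W
  R_fibreglass batt = (1/0.910 − 1/1.53)/(4πk) = 0.4453/(4π·0.0374) = 0.9475 K/W
  R_conv,out = 1/(4πr²h) = 1/(4π·1.53²·12.0) = 0.002833 K/W
ΣR = 2.643 K/W
ΔT = Q·ΣR = 16.0 × 2.643 = 42.29 K
Heat flows outward, so T_out = T_in − ΔT = 60.5 − 42.29 = 18.2 °C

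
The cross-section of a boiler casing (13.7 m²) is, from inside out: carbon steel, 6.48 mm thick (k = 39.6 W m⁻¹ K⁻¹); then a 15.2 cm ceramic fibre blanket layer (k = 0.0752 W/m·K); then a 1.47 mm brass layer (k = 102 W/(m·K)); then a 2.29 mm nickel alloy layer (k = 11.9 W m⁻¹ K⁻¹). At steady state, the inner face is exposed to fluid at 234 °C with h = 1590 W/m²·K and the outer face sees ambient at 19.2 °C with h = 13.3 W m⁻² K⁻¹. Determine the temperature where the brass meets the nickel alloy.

T = 26.9 °C

Series thermal resistances, inner to outer:
  R_conv,in = 1/(hA) = 1/(1590·13.7) = 4.591×10^-5 K/W
  R_carbon steel = L/(kA) = 0.00648/(39.6·13.7) = 1.194×10^-5 K/W
  R_ceramic fibre blanket = L/(kA) = 0.152/(0.0752·13.7) = 0.1475 K/W
  R_brass = L/(kA) = 0.00147/(102·13.7) = 1.052×10^-6 K/W
  R_nickel alloy = L/(kA) = 0.00229/(11.9·13.7) = 1.405×10^-5 K/W
  R_conv,out = 1/(hA) = 1/(13.3·13.7) = 0.005488 K/W
ΣR = 4.591×10^-5 + 1.194×10^-5 + 0.1475 + 1.052×10^-6 + 1.405×10^-5 + 0.005488 = 0.1531 K/W
Q = ΔT/ΣR = (234 °C − 19.2 °C)/0.1531 = 1403 W
From the inner boundary to the brass/nickel alloy interface, ΣR_partial = 0.1476 K/W.
T_interface = T_in − Q·ΣR_partial = 234 °C − (1403)(0.1476) = 26.9 °C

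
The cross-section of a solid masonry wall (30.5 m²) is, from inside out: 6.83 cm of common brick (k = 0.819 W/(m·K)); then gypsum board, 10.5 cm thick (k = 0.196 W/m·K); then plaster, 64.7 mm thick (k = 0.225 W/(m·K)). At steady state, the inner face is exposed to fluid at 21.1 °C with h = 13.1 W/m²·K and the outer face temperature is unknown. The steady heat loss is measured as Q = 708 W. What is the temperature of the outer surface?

T_out = -1.72 °C

Sum the resistances:
  R_conv,in = 1/(hA) = 1/(13.1·30.5) = 0.002503 K/W
  R_common brick = L/(kA) = 0.0683/(0.819·30.5) = 0.002734 K/W
  R_gypsum board = L/(kA) = 0.105/(0.196·30.5) = 0.01756 K/W
  R_plaster = L/(kA) = 0.0647/(0.225·30.5) = 0.009428 K/W
ΣR = 0.03223 K/W
ΔT = Q·ΣR = 708 × 0.03223 = 22.82 K
Heat flows outward, so T_out = T_in − ΔT = 21.1 − 22.82 = -1.72 °C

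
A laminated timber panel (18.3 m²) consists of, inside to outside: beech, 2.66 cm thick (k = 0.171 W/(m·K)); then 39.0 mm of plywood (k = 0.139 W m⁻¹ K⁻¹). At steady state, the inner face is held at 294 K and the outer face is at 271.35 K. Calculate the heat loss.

Q = 950 W

Resistance network (inner→outer):
  R_beech = L/(kA) = 0.0266/(0.171·18.3) = 0.008500 K/W
  R_plywood = L/(kA) = 0.0390/(0.139·18.3) = 0.01533 K/W
ΣR = 0.008500 + 0.01533 = 0.02383 K/W
Q = ΔT/ΣR = (294 K − 271.35 K)/0.02383 = 950 W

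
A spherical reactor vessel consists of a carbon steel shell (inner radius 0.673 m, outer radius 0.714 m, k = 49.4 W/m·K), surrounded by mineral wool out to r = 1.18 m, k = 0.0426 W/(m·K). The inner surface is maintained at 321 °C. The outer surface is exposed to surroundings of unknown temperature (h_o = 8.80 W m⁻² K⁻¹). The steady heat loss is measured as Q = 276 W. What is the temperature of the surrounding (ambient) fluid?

Series resistances:
  R_carbon steel = (1/0.673 − 1/0.714)/(4πk) = 0.08532/(4π·49.4) = 1.374×10^-4 K/W
  R_mineral wool = (1/0.714 − 1/1.18)/(4πk) = 0.5531/(4π·0.0426) = 1.033 K/W
  R_conv,out = 1/(4πr²h) = 1/(4π·1.18²·8.80) = 0.006494 K/W
ΣR = 1.040 K/W
ΔT = Q·ΣR = 276 × 1.040 = 287.0 K
Heat flows outward, so T_out = T_in − ΔT = 321 − 287.0 = 34.0 °C

T_out = 34.0 °C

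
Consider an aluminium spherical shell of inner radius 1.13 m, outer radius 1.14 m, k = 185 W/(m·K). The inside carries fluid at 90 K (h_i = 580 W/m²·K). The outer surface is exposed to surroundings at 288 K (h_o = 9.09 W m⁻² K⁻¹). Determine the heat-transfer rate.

Series thermal resistances, inner to outer:
  R_conv,in = 1/(4πr²h) = 1/(4π·1.13²·580) = 1.074×10^-4 K/W
  R_aluminium = (1/1.13 − 1/1.14)/(4πk) = 0.007763/(4π·185) = 3.339×10^-6 K/W
  R_conv,out = 1/(4πr²h) = 1/(4π·1.14²·9.09) = 0.006736 K/W
ΣR = 1.074×10^-4 + 3.339×10^-6 + 0.006736 = 0.006847 K/W
Q = ΔT/ΣR = (90 K − 288 K)/0.006847 = -28900 W
(Negative Q ⇒ heat flows inward; heat gain = 28900 W.)

Q = 28.9 kW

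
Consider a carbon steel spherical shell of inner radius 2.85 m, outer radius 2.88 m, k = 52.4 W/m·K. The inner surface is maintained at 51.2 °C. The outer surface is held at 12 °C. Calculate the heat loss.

Q = 4πk·ΔT/(1/r₁ − 1/r₂) = 4π × 52.4 × 39.2 / (1/2.85 − 1/2.88) = 7.06×10^6 W

Q = 7.06×10^6 W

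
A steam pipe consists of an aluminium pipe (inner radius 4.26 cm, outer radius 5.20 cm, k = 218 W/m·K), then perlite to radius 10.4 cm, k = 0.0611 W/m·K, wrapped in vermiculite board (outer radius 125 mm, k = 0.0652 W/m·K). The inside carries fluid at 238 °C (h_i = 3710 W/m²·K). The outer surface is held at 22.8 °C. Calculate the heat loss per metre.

Q' = 95.4 W/m

Treat each layer as a resistance in series:
  R'_conv,in = 1/(2πr h) = 1/(2π·0.0426·3710) = 0.001007 m·K/W
  R'_aluminium = ln(0.0520/0.0426)/(2πk) = 0.1994/(2π·218) = 1.456×10^-4 m·K/W
  R'_perlite = ln(0.104/0.0520)/(2πk) = 0.6931/(2π·0.0611) = 1.806 m·K/W
  R'_vermiculite board = ln(0.125/0.104)/(2πk) = 0.1839/(2π·0.0652) = 0.4490 m·K/W
ΣR = 0.001007 + 1.456×10^-4 + 1.806 + 0.4490 = 2.256 m·K/W
Q' = ΔT/ΣR = (238 °C − 22.8 °C)/2.256 = 95.4 W/m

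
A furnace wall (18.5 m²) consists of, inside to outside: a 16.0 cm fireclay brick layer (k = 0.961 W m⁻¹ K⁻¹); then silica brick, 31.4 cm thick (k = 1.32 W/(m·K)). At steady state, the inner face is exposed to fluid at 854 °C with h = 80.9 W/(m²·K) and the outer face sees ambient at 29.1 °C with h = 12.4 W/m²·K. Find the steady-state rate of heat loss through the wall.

Resistance network (inner→outer):
  R_conv,in = 1/(hA) = 1/(80.9·18.5) = 6.682×10^-4 K/W
  R_fireclay brick = L/(kA) = 0.160/(0.961·18.5) = 0.009000 K/W
  R_silica brick = L/(kA) = 0.314/(1.32·18.5) = 0.01286 K/W
  R_conv,out = 1/(hA) = 1/(12.4·18.5) = 0.004359 K/W
ΣR = 6.682×10^-4 + 0.009000 + 0.01286 + 0.004359 = 0.02689 K/W
Q = ΔT/ΣR = (854 °C − 29.1 °C)/0.02689 = 30700 W

Q = 30.7 kW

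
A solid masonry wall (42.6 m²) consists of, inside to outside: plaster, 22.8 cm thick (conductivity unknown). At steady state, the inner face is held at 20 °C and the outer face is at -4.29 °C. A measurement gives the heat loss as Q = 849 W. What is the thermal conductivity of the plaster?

ΣR = ΔT/Q = |20 − -4.29|/849 = 0.02861 K/W
L/(kA) = 0.02861 ⇒ k = 0.228/(0.02861·42.6) = 0.187 W/m·K

k = 0.187 W/m·K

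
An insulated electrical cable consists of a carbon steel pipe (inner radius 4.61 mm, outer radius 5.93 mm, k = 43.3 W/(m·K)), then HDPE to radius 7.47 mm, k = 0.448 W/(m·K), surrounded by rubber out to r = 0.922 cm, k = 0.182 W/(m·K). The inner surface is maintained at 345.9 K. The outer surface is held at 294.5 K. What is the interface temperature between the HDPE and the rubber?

Resistance network (inner→outer):
  R'_carbon steel = ln(0.00593/0.00461)/(2πk) = 0.2518/(2π·43.3) = 9.255×10^-4 m·K/W
  R'_HDPE = ln(0.00747/0.00593)/(2πk) = 0.2309/(2π·0.448) = 0.08202 m·K/W
  R'_rubber = ln(0.00922/0.00747)/(2πk) = 0.2105/(2π·0.182) = 0.1841 m·K/W
ΣR = 9.255×10^-4 + 0.08202 + 0.1841 = 0.2670 m·K/W
Q' = ΔT/ΣR = (345.9 K − 294.5 K)/0.2670 = 192.5 W/m
From the inner boundary to the HDPE/rubber interface, ΣR_partial = 0.08295 m·K/W.
T_interface = T_in − Q'·ΣR_partial = 345.9 K − (192.5)(0.08295) = 329.9 K

T = 329.9 K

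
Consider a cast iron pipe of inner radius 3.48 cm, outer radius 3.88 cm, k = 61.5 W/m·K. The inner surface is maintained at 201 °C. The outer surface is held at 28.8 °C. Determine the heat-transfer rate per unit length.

Q' = 612 kW/m

Q' = 2πk·ΔT/ln(r₂/r₁) = 2π × 61.5 × 172.2 / ln(0.0388/0.0348) = 6.12×10^5 W/m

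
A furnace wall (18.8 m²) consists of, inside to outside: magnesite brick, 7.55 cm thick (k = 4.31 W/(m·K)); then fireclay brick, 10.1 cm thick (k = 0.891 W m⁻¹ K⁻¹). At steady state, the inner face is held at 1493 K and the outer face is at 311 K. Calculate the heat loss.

Q = 1.70×10^5 W

Treat each layer as a resistance in series:
  R_magnesite brick = L/(kA) = 0.0755/(4.31·18.8) = 9.318×10^-4 K/W
  R_fireclay brick = L/(kA) = 0.101/(0.891·18.8) = 0.006030 K/W
ΣR = 9.318×10^-4 + 0.006030 = 0.006962 K/W
Q = ΔT/ΣR = (1493 K − 311 K)/0.006962 = 1.70×10^5 W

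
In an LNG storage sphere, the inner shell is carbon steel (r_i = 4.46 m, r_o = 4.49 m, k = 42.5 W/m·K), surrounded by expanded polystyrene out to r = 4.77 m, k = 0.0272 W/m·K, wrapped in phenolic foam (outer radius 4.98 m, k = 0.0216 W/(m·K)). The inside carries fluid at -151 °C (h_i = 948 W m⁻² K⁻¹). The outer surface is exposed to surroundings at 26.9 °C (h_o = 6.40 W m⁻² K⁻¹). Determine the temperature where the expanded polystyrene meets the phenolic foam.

Treat each layer as a resistance in series:
  R_conv,in = 1/(4πr²h) = 1/(4π·4.46²·948) = 4.220×10^-6 K/W
  R_carbon steel = (1/4.46 − 1/4.49)/(4πk) = 0.001498/(4π·42.5) = 2.805×10^-6 K/W
  R_expanded polystyrene = (1/4.49 − 1/4.77)/(4πk) = 0.01307/(4π·0.0272) = 0.03825 K/W
  R_phenolic foam = (1/4.77 − 1/4.98)/(4πk) = 0.008840/(4π·0.0216) = 0.03257 K/W
  R_conv,out = 1/(4πr²h) = 1/(4π·4.98²·6.40) = 5.014×10^-4 K/W
ΣR = 4.220×10^-6 + 2.805×10^-6 + 0.03825 + 0.03257 + 5.014×10^-4 = 0.07133 K/W
Q = ΔT/ΣR = (-151 °C − 26.9 °C)/0.07133 = -2494 W
From the inner boundary to the expanded polystyrene/phenolic foam interface, ΣR_partial = 0.03826 K/W.
T_interface = T_in − Q·ΣR_partial = -151 °C − (-2494)(0.03826) = -55.6 °C

T = -55.6 °C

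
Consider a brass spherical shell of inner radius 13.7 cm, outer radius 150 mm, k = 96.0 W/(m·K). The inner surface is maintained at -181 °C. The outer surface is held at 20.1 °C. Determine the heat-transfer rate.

Q = 4πk·ΔT/(1/r₁ − 1/r₂) = 4π × 96.0 × 201.1 / (1/0.137 − 1/0.150) = 3.83×10^5 W

Q = 3.83×10^5 W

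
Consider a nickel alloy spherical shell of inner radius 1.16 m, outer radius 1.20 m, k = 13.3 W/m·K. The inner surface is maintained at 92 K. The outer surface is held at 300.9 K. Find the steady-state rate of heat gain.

Q = 4πk·ΔT/(1/r₁ − 1/r₂) = 4π × 13.3 × 208.9 / (1/1.16 − 1/1.20) = 1.22×10^6 W

Q = 1220 kW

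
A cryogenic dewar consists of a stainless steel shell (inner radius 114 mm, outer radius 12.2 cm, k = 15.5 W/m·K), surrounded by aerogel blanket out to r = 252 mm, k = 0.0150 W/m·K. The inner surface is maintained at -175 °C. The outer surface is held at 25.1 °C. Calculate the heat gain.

Treat each layer as a resistance in series:
  R_stainless steel = (1/0.114 − 1/0.122)/(4πk) = 0.5752/(4π·15.5) = 0.002953 K/W
  R_aerogel blanket = (1/0.122 − 1/0.252)/(4πk) = 4.228/(4π·0.0150) = 22.43 K/W
ΣR = 0.002953 + 22.43 = 22.43 K/W
Q = ΔT/ΣR = (-175 °C − 25.1 °C)/22.43 = -8.92 W
(Negative Q ⇒ heat flows inward; heat gain = 8.92 W.)

Q = 8.92 W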